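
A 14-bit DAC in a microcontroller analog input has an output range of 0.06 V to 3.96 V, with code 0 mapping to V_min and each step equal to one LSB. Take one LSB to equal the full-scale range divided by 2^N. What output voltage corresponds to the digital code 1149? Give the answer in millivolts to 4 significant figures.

333.5 mV

Full-scale range = 3.96 V − (0.06 V) = 3.9 V. LSB = 3.9 V / 2^14.
V_out = 0.06 + 1149 × (3.9/16384) V
      = 0.06 + 0.273505 = 0.333505 V.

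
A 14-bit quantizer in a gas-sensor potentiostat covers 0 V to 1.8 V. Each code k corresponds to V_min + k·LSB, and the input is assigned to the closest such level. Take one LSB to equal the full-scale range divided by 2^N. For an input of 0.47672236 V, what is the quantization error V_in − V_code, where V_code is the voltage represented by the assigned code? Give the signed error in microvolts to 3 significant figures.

Range is 1.8 V. LSB = 1.8 V / 2^14 ≈ 109.9 µV.
(V_in − V_min)/LSB = (0.47672236 − (0)) × 16384/1.8 = 4339.2329 → nearest code k = 4339.
V_code = V_min + k × range/2^14 = 0 + 4339 × 1.8/16384 = 0.47669677734 V.
Error = V_in − V_code = 0.47672236 − (0.47669677734) = +25.6 µV.

+25.6 µV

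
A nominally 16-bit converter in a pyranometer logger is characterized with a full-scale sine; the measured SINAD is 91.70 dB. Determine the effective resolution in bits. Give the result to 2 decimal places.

14.94 bits

ENOB = (SINAD − 1.76) / 6.02 = (91.70 − 1.76) / 6.02 = 89.94 / 6.02 = 14.9402.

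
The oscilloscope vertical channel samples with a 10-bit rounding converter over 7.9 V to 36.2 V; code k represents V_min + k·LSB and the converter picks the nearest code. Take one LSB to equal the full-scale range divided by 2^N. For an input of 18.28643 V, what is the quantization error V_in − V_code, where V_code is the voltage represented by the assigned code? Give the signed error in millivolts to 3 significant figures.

−4.98 mV

Range = 36.2 − (7.9) = 28.3 V. LSB = 28.3 V / 2^10 ≈ 27.64 mV.
(V_in − V_min)/LSB = (18.28643 − (7.9)) × 1024/28.3 = 375.8199 → nearest code k = 376.
V_code = 7.9 + (376/1024) × 28.3 = 18.29140625 V.
Error = V_in − V_code = 18.28643 − (18.29140625) = −4.98 mV.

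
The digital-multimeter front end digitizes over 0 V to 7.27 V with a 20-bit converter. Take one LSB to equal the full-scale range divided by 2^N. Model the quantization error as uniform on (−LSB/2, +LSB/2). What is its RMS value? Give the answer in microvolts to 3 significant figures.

Range is 7.27 V.
Step size = 7.27/1048576 V = 6.9332 µV.
V_rms = LSB/√12 = 6.9332 µV / √12 = 2.00 µV.

2.00 µV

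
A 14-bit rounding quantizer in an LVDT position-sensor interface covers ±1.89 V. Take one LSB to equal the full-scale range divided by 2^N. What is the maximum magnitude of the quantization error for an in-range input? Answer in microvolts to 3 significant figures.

Span: 1.89 V − (-1.89 V) = 3.78 V.
LSB = 3.78 V ÷ 2^14 = 3.78/16384 V = 230.71 µV.
Worst-case error for round-to-nearest is half an LSB: 115 µV.

115 µV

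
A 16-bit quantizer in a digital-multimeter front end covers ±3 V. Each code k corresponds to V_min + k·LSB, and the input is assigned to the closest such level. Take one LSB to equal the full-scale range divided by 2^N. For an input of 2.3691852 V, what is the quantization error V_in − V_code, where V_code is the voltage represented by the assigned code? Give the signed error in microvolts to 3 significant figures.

Full-scale range = 3 V − (-3 V) = 6 V. LSB = 6 V / 2^16 ≈ 91.55 µV.
(2.3691852 − (-3)) / LSB = 5.3691852 × 65536/6 = 58645.8202. Nearest integer: k = 58646.
V_code = -3 + (58646/65536) × 6 = 2.3692016602 V.
V_in − V_code = 2.3691852 − (2.3692016602) = −16.5 µV.

−16.5 µV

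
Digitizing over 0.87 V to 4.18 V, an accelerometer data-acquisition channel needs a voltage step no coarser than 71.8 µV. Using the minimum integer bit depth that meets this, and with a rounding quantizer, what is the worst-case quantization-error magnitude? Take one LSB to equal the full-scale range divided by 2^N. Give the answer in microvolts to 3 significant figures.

25.3 µV

Range = 4.18 − (0.87) = 3.31 V.
3.31 V / 71.8 µV = 46100. Since 2^15 = 32768 and 2^16 = 65536, N = 16.
Step size = 3.31/65536 V = 50.507 µV.
Max error for round-to-nearest is LSB/2 = 25.3 µV.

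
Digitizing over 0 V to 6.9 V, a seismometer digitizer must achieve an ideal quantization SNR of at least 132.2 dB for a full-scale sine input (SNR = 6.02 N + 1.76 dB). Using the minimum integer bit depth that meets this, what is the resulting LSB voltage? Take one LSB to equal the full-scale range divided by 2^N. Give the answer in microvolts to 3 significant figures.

Full-scale range = 6.9 V.
N ≥ (132.2 − 1.76)/6.02 = 21.668 → N_min = 22.
LSB = 6.9 V ÷ 2^22 = 6.9/4194304 V = 1.65 µV.

1.65 µV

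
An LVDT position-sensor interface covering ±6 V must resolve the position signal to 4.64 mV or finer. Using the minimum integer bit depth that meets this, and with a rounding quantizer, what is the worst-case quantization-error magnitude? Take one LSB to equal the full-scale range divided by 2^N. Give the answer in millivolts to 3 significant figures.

Full-scale range = 6 V − (-6 V) = 12 V.
Levels needed ≥ 12/4.64 mV = 2586. 2^12 = 4096 suffices, so N_min = 12.
LSB = 12 V ÷ 2^12 = 12/4096 V = 2.9297 mV.
Max error for round-to-nearest is LSB/2 = 1.46 mV.

1.46 mV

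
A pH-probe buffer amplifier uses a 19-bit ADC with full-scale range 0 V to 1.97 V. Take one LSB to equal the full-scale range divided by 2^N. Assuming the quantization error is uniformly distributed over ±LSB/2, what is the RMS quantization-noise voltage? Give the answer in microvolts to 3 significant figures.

Span = 1.97 V.
One LSB is 1.97 V / 524288 = 3.7575 µV.
RMS of a uniform error over width LSB is LSB/√12 = 1.08 µV.

1.08 µV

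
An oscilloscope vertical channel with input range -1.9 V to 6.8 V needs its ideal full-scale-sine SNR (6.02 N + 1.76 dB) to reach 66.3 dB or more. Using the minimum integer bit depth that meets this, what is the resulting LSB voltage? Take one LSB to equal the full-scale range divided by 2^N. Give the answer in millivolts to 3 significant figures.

4.25 mV

The full-scale span is 6.8 − (-1.9) = 8.7 V.
6.02 N + 1.76 ≥ 66.3 gives N ≥ 10.721, so the minimum integer is 11.
One LSB is 8.7 V / 2048 = 4.25 mV.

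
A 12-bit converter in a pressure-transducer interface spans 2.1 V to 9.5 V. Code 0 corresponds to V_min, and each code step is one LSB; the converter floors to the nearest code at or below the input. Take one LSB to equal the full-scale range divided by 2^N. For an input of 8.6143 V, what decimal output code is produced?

3605

The full-scale span is 9.5 − (2.1) = 7.4 V. LSB = 7.4 V / 2^12 ≈ 1.807 mV.
(V_in − V_min) × 2^12/range = (8.6143 − (2.1)) × 4096/7.4 = 3605.753.
Floor → code = 3605.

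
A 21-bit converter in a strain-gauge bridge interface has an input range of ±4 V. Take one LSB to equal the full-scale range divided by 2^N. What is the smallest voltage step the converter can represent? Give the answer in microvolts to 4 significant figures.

Range = 4 − (-4) = 8 V.
There are 2^21 = 2097152 steps.
LSB = 8 V ÷ 2^21 = 8/2097152 V = 3.815 µV.

3.815 µV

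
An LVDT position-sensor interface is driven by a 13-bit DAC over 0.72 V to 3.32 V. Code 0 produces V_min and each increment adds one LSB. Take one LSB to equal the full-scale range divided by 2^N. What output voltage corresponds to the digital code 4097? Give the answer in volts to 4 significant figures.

2.020 V

Full-scale range = 3.32 V − (0.72 V) = 2.6 V. LSB = 2.6 V / 2^13.
V_out = V_min + code × LSB = 0.72 V + 4097 × 2.6 V / 8192
      = 0.72 V + 1.30032 V = 2.02032 V.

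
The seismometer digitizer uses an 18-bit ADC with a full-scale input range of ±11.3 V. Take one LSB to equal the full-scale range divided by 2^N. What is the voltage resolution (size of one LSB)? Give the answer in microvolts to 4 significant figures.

Range = 11.3 − (-11.3) = 22.6 V.
2^18 = 262144 levels.
One LSB is 22.6 V / 262144 = 86.21 µV.

86.21 µV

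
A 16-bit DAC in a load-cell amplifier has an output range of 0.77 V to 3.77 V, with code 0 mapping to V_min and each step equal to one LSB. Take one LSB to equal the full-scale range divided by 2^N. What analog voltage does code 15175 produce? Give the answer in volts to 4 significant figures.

1.465 V

Span: 3.77 V − (0.77 V) = 3 V. LSB = 3 V / 2^16.
V_out = V_min + code × LSB = 0.77 V + 15175 × 3 V / 65536
      = 0.77 V + 0.694656 V = 1.46466 V.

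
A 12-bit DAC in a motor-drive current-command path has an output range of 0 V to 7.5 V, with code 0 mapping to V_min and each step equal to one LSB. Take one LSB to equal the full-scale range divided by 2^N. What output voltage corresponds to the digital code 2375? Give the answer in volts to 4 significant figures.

V_FS = 7.5 V. LSB = 7.5 V / 2^12.
V_out = 0 + 2375 × (7.5/4096) V
      = 0 V + 4.34875 V = 4.34875 V.

4.349 V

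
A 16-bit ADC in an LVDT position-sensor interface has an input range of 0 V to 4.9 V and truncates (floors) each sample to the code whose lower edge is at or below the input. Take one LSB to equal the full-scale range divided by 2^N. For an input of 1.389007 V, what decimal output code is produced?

18577

Range is 4.9 V. LSB = 4.9 V / 2^16 ≈ 74.77 µV.
V_in − V_min = 1.389007 − (0) = 1.389007 V.
Divide by LSB: 1.389007 × 65536/4.9 = 18577.5434.
Truncating gives code 18577.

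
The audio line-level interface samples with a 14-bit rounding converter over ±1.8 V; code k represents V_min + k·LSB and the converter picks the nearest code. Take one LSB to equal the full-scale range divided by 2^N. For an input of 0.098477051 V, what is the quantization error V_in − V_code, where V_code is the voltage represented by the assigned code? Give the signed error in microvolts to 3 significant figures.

+39.6 µV

Range = 1.8 − (-1.8) = 3.6 V. LSB = 3.6 V / 2^14 ≈ 219.7 µV.
(0.098477051 − (-1.8)) / LSB = 1.898477051 × 16384/3.6 = 8640.1800. Nearest integer: k = 8640.
V_code = V_min + k × range/2^14 = -1.8 + 8640 × 3.6/16384 = 0.098437500000 V.
V_in − V_code = 0.098477051 − (0.098437500000) = +39.6 µV.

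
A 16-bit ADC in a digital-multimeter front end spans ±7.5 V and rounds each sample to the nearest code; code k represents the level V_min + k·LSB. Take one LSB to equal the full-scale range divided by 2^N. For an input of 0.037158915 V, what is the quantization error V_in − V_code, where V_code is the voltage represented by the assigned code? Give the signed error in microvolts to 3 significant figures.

Span: 7.5 V − (-7.5 V) = 15 V. LSB = 15 V / 2^16 ≈ 228.9 µV.
(0.037158915 − (-7.5)) / LSB = 7.537158915 × 65536/15 = 32930.3498. Nearest integer: k = 32930.
V_code = V_min + k × range/2^16 = -7.5 + 32930 × 15/65536 = 0.037078857422 V.
e = 0.037158915 − (0.037078857422) = +80.1 µV.

+80.1 µV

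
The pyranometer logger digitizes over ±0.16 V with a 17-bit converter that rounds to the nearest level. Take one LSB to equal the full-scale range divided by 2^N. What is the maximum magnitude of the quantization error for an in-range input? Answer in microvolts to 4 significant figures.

Range = 0.16 − (-0.16) = 0.32 V.
LSB = 0.32 V ÷ 2^17 = 0.32/131072 V = 2.44141 µV.
Worst-case error for round-to-nearest is half an LSB: 1.221 µV.

1.221 µV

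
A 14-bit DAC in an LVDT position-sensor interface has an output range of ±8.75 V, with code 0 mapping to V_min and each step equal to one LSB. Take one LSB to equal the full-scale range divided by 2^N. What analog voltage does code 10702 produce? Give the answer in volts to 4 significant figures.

Span: 8.75 V − (-8.75 V) = 17.5 V. LSB = 17.5 V / 2^14.
Output = V_min + (10702/16384) × range = -8.75 + 0.653198 × 17.5 V
      = -8.75 + 11.4310 = 2.68097 V.

2.681 V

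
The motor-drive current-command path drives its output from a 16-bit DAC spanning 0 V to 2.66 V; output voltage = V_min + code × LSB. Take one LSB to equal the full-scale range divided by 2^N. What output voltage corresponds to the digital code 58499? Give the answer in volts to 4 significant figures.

2.374 V

Span = 2.66 V. LSB = 2.66 V / 2^16.
V_out = V_min + code × LSB = 0 V + 58499 × 2.66 V / 65536
      = 0 V + 2.37438 V = 2.37438 V.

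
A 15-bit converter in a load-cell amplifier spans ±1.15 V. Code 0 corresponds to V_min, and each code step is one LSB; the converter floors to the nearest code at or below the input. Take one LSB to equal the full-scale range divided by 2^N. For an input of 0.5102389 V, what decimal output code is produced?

23653

Range = 1.15 − (-1.15) = 2.3 V. LSB = 2.3 V / 2^15 ≈ 70.19 µV.
(V_in − V_min) × 2^15/range = (0.5102389 − (-1.15)) × 32768/2.3 = 23653.351.
Floor → code = 23653.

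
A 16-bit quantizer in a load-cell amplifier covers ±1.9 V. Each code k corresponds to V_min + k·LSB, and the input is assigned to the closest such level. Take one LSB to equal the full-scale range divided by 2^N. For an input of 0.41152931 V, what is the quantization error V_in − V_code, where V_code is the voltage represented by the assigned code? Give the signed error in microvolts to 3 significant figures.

+21.1 µV

Span: 1.9 V − (-1.9 V) = 3.8 V. LSB = 3.8 V / 2^16 ≈ 57.98 µV.
(0.41152931 − (-1.9)) / LSB = 2.31152931 × 65536/3.8 = 39865.3644. Nearest integer: k = 39865.
V_code = -1.9 + (39865/65536) × 3.8 = 0.41150817871 V.
e = 0.41152931 − (0.41150817871) = +21.1 µV.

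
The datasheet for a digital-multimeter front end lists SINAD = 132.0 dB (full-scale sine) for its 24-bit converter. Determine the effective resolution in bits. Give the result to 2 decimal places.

21.63 bits

Inverting SNR = 6.02 N + 1.76: N_eff = (132.0 − 1.76)/6.02 = 21.6346.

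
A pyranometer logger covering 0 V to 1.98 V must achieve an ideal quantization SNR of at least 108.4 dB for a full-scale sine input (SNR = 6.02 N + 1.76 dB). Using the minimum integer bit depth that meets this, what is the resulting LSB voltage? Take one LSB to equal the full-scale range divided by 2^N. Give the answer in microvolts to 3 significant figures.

Full-scale range = 1.98 V.
Required N = ⌈(108.4 − 1.76)/6.02⌉ = ⌈17.714⌉ = 18.
Step size = 1.98/262144 V = 7.55 µV.

7.55 µV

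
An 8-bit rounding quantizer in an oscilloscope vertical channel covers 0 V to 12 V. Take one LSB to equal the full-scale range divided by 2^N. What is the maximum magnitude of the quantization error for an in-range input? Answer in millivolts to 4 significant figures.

Span = 12 V.
Step size = 12/256 V = 46.8750 mV.
Worst-case error for round-to-nearest is half an LSB: 23.44 mV.

23.44 mV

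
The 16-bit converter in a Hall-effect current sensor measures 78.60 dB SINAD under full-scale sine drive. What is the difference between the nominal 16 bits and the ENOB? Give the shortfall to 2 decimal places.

3.24 bits

ENOB = (SINAD − 1.76)/6.02 = (78.60 − 1.76)/6.02 = 12.7641 bits.
16 − 12.7641 = 3.24 bits below nominal.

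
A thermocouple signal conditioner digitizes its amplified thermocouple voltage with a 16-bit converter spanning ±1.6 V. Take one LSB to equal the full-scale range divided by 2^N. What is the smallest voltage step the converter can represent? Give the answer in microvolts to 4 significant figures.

Span: 1.6 V − (-1.6 V) = 3.2 V.
There are 2^16 = 65536 steps.
LSB = 3.2 V / 2^16 = 48.83 µV.

48.83 µV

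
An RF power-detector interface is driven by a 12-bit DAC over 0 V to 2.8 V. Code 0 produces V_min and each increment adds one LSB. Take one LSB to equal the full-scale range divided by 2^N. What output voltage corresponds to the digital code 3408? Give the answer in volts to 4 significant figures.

2.330 V

Range is 2.8 V. LSB = 2.8 V / 2^12.
V_out = V_min + code × LSB = 0 V + 3408 × 2.8 V / 4096
      = 0 + 2.32969 = 2.32969 V.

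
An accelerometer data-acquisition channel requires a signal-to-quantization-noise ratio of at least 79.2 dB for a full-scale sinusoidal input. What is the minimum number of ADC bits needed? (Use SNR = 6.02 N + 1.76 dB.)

13 bits

N ≥ (79.2 − 1.76)/6.02 = 12.864 → N_min = 13.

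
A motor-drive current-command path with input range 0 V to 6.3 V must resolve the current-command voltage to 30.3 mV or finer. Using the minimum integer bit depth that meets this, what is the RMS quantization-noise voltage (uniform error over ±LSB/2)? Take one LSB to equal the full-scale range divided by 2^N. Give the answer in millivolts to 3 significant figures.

Span = 6.3 V.
Required number of levels: 6.3/30.3 mV = 207.92; smallest N with 2^N ≥ that is 8.
LSB = 6.3 V / 2^8 = 24.609 mV.
V_rms = LSB/√12 = 7.10 mV.

7.10 mV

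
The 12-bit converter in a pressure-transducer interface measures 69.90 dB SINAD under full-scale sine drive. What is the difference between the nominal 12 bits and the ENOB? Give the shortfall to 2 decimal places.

N_eff = (69.90 − 1.76)/6.02 = 11.3189 bits.
Lost resolution: 12 − 11.3189 = 0.6811 bits.

0.68 bits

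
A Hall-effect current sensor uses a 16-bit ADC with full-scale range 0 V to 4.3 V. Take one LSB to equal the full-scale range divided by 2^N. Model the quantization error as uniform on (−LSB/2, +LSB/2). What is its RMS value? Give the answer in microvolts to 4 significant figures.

18.94 µV

Span = 4.3 V.
Step size = 4.3/65536 V = 65.6128 µV.
σ_q = LSB/√12 = 65.6128 µV/3.4641 = 18.94 µV.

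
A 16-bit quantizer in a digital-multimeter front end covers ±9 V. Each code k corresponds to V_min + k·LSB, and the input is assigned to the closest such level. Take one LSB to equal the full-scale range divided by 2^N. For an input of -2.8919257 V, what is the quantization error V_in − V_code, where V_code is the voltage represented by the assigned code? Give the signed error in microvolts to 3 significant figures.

Full-scale range = 9 V − (-9 V) = 18 V. LSB = 18 V / 2^16 ≈ 274.7 µV.
Position in LSBs: (-2.8919257 − (-9)) × 65536/18 = 22238.8199; rounding gives k = 22239.
V_code = V_min + k × range/2^16 = -9 + 22239 × 18/65536 = -2.8918762207 V.
e = -2.8919257 − (-2.8918762207) = −49.5 µV.

−49.5 µV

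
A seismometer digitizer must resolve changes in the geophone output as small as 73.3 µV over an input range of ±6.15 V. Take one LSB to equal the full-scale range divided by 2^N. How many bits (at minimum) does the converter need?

Range = 6.15 − (-6.15) = 12.3 V.
Levels needed ≥ 12.3/73.3 µV = 167800. 2^18 = 262144 suffices, so N_min = 18.

18 bits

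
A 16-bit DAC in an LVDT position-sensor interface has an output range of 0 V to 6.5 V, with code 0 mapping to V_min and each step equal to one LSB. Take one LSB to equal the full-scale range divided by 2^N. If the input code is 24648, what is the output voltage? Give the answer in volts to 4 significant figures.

Span = 6.5 V. LSB = 6.5 V / 2^16.
Output = V_min + (24648/65536) × range = 0 + 0.376099 × 6.5 V
      = 0 + 2.44464 = 2.44464 V.

2.445 V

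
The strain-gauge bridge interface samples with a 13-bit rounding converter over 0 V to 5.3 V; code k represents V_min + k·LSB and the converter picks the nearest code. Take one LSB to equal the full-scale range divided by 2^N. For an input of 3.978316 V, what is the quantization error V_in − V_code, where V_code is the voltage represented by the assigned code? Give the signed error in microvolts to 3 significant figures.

V_FS = 5.3 V. LSB = 5.3 V / 2^13 ≈ 0.6470 mV.
(V_in − V_min)/LSB = (3.978316 − (0)) × 8192/5.3 = 6149.1254 → nearest code k = 6149.
V_code = V_min + k × range/2^13 = 0 + 6149 × 5.3/8192 = 3.978234863 V.
Error = V_in − V_code = 3.978316 − (3.978234863) = +81.1 µV.

+81.1 µV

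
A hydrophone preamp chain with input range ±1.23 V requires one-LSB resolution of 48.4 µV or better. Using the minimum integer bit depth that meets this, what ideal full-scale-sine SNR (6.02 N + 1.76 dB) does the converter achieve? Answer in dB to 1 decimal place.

98.1 dB

Range = 1.23 − (-1.23) = 2.46 V.
2.46 V / 48.4 µV = 50830. Since 2^15 = 32768 and 2^16 = 65536, N = 16.
Ideal SNR at N = 16: 6.02·16 + 1.76 = 98.1 dB.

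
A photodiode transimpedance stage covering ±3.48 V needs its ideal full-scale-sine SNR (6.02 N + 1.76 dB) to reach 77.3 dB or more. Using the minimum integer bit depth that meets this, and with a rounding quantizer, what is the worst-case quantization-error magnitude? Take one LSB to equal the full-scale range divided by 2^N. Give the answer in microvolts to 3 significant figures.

425 µV

Full-scale range = 3.48 V − (-3.48 V) = 6.96 V.
6.02 N + 1.76 ≥ 77.3 gives N ≥ 12.548, so the minimum integer is 13.
LSB = 6.96 V / 2^13 = 0.84961 mV.
Max error for round-to-nearest is LSB/2 = 425 µV.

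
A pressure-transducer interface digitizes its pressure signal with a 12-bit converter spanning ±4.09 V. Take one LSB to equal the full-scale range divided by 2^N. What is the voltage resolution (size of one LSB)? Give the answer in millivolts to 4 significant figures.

Full-scale range = 4.09 V − (-4.09 V) = 8.18 V.
Number of codes = 2^12 = 4096.
LSB = 8.18 V / 2^12 = 1.997 mV.

1.997 mV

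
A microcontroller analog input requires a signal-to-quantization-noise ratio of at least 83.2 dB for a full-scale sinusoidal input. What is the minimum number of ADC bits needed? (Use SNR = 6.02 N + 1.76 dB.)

Required N = ⌈(83.2 − 1.76)/6.02⌉ = ⌈13.528⌉ = 14.

14 bits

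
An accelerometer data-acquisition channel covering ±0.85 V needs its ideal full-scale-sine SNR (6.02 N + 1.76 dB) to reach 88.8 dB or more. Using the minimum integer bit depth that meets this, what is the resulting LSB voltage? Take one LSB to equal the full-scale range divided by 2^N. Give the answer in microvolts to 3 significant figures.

Range = 0.85 − (-0.85) = 1.7 V.
N ≥ (88.8 − 1.76)/6.02 = 14.458 → N_min = 15.
Step size = 1.7/32768 V = 51.9 µV.

51.9 µV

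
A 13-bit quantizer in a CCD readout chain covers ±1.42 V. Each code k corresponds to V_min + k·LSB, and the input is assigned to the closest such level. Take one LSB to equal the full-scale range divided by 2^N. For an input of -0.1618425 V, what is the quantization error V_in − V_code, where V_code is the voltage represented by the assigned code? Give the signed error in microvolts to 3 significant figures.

+56.9 µV

The full-scale span is 1.42 − (-1.42) = 2.84 V. LSB = 2.84 V / 2^13 ≈ 346.7 µV.
(-0.1618425 − (-1.42)) / LSB = 1.2581575 × 8192/2.84 = 3629.1642. Nearest integer: k = 3629.
Reconstructed level: -1.42 + 3629 × 2.84/8192 V = -0.1618994141 V.
e = -0.1618425 − (-0.1618994141) = +56.9 µV.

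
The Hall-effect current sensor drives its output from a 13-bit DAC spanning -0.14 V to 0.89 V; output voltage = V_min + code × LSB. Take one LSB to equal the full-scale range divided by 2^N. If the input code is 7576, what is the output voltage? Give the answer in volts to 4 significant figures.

Span: 0.89 V − (-0.14 V) = 1.03 V. LSB = 1.03 V / 2^13.
V_out = -0.14 + 7576 × (1.03/8192) V
      = -0.14 + 0.952549 = 0.812549 V.

0.8125 V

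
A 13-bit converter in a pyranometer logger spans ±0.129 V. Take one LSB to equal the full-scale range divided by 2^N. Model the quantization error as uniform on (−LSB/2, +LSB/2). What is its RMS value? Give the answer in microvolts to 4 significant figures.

9.092 µV

Range = 0.129 − (-0.129) = 0.258 V.
LSB = 0.258 V ÷ 2^13 = 0.258/8192 V = 31.4941 µV.
σ_q = LSB/√12 = 31.4941 µV/3.4641 = 9.092 µV.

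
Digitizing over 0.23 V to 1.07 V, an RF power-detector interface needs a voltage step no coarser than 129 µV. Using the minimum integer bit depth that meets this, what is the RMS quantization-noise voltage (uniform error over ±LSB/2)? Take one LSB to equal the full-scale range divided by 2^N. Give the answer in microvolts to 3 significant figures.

29.6 µV

The full-scale span is 1.07 − (0.23) = 0.84 V.
0.84 V / 129 µV = 6512. Since 2^12 = 4096 and 2^13 = 8192, N = 13.
One LSB is 0.84 V / 8192 = 102.54 µV.
V_rms = LSB/√12 = 29.6 µV.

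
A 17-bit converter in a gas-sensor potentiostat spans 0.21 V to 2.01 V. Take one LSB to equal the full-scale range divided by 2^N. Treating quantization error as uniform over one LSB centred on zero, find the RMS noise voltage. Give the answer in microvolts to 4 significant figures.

Full-scale range = 2.01 V − (0.21 V) = 1.8 V.
Step size = 1.8/131072 V = 13.7329 µV.
For a uniform distribution on [−LSB/2, +LSB/2], V_rms = LSB/√12 = 13.7329 µV/3.4641 = 3.964 µV.

3.964 µV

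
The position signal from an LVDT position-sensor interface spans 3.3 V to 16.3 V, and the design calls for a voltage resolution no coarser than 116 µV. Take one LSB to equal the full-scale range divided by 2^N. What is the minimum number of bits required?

17 bits

Range = 16.3 − (3.3) = 13 V.
13 V / 116 µV = 112100. Since 2^16 = 65536 and 2^17 = 131072, N = 17.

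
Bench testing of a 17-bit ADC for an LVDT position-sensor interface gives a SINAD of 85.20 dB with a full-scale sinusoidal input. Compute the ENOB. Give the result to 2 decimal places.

13.86 bits

ENOB = (SINAD − 1.76) / 6.02 = (85.20 − 1.76) / 6.02 = 83.44 / 6.02 = 13.8605.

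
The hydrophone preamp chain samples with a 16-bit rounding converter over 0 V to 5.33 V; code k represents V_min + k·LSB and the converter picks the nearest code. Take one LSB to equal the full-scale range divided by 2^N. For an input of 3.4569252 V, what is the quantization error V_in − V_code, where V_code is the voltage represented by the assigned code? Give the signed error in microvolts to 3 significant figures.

+21.4 µV

Full-scale range = 5.33 V. LSB = 5.33 V / 2^16 ≈ 81.33 µV.
(V_in − V_min)/LSB = (3.4569252 − (0)) × 65536/5.33 = 42505.2626 → nearest code k = 42505.
V_code = V_min + k × range/2^16 = 0 + 42505 × 5.33/65536 = 3.4569038391 V.
Error = V_in − V_code = 3.4569252 − (3.4569038391) = +21.4 µV.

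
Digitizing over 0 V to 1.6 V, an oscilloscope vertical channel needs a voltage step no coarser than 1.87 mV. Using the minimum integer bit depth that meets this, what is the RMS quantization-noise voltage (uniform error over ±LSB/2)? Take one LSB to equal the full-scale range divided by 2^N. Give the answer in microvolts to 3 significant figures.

Span = 1.6 V.
Need 2^N ≥ 1.6 V / 1.87 mV = 855.6 → N_min = 10.
One LSB is 1.6 V / 1024 = 1.5625 mV.
σ_q = LSB/√12 = 1.5625 mV/3.4641 = 451 µV.

451 µV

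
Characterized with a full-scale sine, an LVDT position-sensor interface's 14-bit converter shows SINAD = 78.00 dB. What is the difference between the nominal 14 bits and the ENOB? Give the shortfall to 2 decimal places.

1.34 bits

Effective bits = (78.00 − 1.76)/6.02 = 12.6645.
Shortfall = 14 − 12.6645 = 1.3355 bits.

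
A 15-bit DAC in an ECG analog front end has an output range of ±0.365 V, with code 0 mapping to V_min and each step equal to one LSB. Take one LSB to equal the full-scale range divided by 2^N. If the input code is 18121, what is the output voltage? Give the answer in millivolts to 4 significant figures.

38.70 mV

Span: 0.365 V − (-0.365 V) = 0.73 V. LSB = 0.73 V / 2^15.
V_out = V_min + code × LSB = -0.365 V + 18121 × 0.73 V / 32768
      = -0.365 + 0.403697 = 0.0386966 V.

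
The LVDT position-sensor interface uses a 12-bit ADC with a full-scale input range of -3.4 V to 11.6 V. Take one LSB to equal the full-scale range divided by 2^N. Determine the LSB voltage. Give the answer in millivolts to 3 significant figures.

3.66 mV

Span: 11.6 V − (-3.4 V) = 15 V.
Number of codes = 2^12 = 4096.
LSB = 15 V ÷ 2^12 = 15/4096 V = 3.66 mV.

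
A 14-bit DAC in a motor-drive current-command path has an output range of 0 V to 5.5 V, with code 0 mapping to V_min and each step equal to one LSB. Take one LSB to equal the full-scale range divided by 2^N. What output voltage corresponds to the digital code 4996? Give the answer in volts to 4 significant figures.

1.677 V

Range is 5.5 V. LSB = 5.5 V / 2^14.
V_out = V_min + code × LSB = 0 V + 4996 × 5.5 V / 16384
      = 0 + 1.67712 = 1.67712 V.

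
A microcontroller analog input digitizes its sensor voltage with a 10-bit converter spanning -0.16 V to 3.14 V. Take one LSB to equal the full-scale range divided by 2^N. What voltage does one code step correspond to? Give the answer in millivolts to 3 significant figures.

3.22 mV

The full-scale span is 3.14 − (-0.16) = 3.3 V.
There are 2^10 = 1024 steps.
LSB = 3.3 V / 2^10 = 3.22 mV.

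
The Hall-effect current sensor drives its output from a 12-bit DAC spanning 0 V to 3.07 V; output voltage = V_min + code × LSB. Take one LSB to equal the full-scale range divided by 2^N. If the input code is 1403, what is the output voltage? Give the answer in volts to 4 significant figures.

1.052 V

Full-scale range = 3.07 V. LSB = 3.07 V / 2^12.
V_out = V_min + code × LSB = 0 V + 1403 × 3.07 V / 4096
      = 0 V + 1.05156 V = 1.05156 V.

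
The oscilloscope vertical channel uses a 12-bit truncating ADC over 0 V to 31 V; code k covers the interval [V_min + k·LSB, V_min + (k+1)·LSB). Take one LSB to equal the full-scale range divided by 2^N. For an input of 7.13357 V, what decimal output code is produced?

V_FS = 31 V. LSB = 31 V / 2^12 ≈ 7.568 mV.
V_in − V_min = 7.13357 − (0) = 7.13357 V.
Divide by LSB: 7.13357 × 4096/31 = 942.5517.
Truncating gives code 942.

942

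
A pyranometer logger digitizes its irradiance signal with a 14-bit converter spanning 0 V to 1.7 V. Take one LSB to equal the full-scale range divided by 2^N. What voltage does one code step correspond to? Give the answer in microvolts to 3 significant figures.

Span = 1.7 V.
Number of codes = 2^14 = 16384.
LSB = 1.7 V / 2^14 = 104 µV.

104 µV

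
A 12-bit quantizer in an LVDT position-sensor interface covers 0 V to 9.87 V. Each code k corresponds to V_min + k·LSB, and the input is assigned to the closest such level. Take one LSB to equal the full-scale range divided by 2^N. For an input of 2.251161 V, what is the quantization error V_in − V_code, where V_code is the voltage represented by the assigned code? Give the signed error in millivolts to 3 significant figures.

Span = 9.87 V. LSB = 9.87 V / 2^12 ≈ 2.410 mV.
(V_in − V_min)/LSB = (2.251161 − (0)) × 4096/9.87 = 934.2204 → nearest code k = 934.
V_code = V_min + k × range/2^12 = 0 + 934 × 9.87/4096 = 2.250629883 V.
V_in − V_code = 2.251161 − (2.250629883) = +0.531 mV.

+0.531 mV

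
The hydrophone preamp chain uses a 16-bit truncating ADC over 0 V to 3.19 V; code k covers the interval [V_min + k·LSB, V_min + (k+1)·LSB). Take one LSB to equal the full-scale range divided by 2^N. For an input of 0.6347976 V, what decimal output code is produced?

Full-scale range = 3.19 V. LSB = 3.19 V / 2^16 ≈ 48.68 µV.
(V_in − V_min) × 2^16/range = (0.6347976 − (0)) × 65536/3.19 = 13041.409.
Floor → code = 13041.

13041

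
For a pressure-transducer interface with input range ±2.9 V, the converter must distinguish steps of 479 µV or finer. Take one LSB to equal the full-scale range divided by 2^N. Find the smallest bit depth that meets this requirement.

The full-scale span is 2.9 − (-2.9) = 5.8 V.
Levels needed ≥ 5.8/479 µV = 12110. 2^14 = 16384 suffices, so N_min = 14.

14 bits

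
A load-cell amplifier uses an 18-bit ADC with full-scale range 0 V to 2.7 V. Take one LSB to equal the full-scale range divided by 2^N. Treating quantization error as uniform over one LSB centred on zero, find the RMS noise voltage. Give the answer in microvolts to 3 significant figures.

Full-scale range = 2.7 V.
LSB = 2.7 V / 2^18 = 10.300 µV.
V_rms = LSB/√12 = 10.300 µV / √12 = 2.97 µV.

2.97 µV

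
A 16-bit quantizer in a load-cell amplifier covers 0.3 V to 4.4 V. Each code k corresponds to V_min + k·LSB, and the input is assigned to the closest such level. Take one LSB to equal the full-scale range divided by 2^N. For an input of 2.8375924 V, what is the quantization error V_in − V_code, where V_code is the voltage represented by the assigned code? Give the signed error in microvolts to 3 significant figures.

−8.31 µV

Span: 4.4 V − (0.3 V) = 4.1 V. LSB = 4.1 V / 2^16 ≈ 62.56 µV.
(V_in − V_min)/LSB = (2.8375924 − (0.3)) × 65536/4.1 = 40561.8672 → nearest code k = 40562.
Reconstructed level: 0.3 + 40562 × 4.1/65536 V = 2.8376007080 V.
e = 2.8375924 − (2.8376007080) = −8.31 µV.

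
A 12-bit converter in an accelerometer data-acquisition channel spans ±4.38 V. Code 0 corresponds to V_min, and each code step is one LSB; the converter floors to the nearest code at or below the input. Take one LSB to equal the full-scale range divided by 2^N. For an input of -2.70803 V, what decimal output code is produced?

Range = 4.38 − (-4.38) = 8.76 V. LSB = 8.76 V / 2^12 ≈ 2.139 mV.
(V_in − V_min) × 2^12/range = (-2.70803 − (-4.38)) × 4096/8.76 = 781.780.
Floor → code = 781.

781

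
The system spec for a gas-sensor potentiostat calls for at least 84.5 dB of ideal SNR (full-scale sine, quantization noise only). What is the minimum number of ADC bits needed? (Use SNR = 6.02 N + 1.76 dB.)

Solving 6.02 N ≥ 84.5 − 1.76: N ≥ 13.744. Round up → N = 14.

14 bits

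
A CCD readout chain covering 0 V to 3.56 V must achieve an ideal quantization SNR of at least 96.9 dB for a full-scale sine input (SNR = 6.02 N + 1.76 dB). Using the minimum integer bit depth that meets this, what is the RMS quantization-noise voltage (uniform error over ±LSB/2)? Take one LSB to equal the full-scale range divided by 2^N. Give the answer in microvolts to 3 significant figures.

Full-scale range = 3.56 V.
Solving 6.02 N ≥ 96.9 − 1.76: N ≥ 15.804. Round up → N = 16.
One LSB is 3.56 V / 65536 = 54.321 µV.
V_rms = LSB/√12 = 15.7 µV.

15.7 µV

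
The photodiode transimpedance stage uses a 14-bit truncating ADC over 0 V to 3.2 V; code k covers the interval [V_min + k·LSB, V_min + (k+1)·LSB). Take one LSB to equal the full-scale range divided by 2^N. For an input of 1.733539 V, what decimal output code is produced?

Span = 3.2 V. LSB = 3.2 V / 2^14 ≈ 195.3 µV.
(V_in − V_min) × 2^14/range = (1.733539 − (0)) × 16384/3.2 = 8875.720.
Floor → code = 8875.

8875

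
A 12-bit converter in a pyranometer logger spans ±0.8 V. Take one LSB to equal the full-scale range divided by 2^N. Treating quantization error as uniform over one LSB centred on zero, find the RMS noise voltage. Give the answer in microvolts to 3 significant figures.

113 µV

Span: 0.8 V − (-0.8 V) = 1.6 V.
LSB = 1.6 V / 2^12 = 390.63 µV.
RMS of a uniform error over width LSB is LSB/√12 = 113 µV.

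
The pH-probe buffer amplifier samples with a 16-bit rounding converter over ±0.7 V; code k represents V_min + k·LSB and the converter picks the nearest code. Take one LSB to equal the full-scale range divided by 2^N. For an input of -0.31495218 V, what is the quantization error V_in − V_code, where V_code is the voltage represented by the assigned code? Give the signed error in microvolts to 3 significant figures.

Span: 0.7 V − (-0.7 V) = 1.4 V. LSB = 1.4 V / 2^16 ≈ 21.36 µV.
(V_in − V_min)/LSB = (-0.31495218 − (-0.7)) × 65536/1.4 = 18024.6385 → nearest code k = 18025.
V_code = -0.7 + (18025/65536) × 1.4 = -0.31494445801 V.
Error = V_in − V_code = -0.31495218 − (-0.31494445801) = −7.72 µV.

−7.72 µV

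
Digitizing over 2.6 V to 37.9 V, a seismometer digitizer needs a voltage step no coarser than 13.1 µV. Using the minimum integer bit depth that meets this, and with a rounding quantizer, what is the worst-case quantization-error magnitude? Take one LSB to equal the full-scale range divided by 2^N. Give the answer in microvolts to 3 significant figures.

4.21 µV

The full-scale span is 37.9 − (2.6) = 35.3 V.
35.3 V / 13.1 µV = 2.695e6. Since 2^21 = 2097152 and 2^22 = 4194304, N = 22.
One LSB is 35.3 V / 4194304 = 8.4162 µV.
|e|_max = LSB/2 = 4.21 µV.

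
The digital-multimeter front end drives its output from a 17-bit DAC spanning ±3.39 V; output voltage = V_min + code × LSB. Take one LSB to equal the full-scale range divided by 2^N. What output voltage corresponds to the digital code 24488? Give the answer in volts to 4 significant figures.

Range = 3.39 − (-3.39) = 6.78 V. LSB = 6.78 V / 2^17.
V_out = -3.39 + 24488 × (6.78/131072) V
      = -3.39 V + 1.26670 V = -2.12330 V.

-2.123 V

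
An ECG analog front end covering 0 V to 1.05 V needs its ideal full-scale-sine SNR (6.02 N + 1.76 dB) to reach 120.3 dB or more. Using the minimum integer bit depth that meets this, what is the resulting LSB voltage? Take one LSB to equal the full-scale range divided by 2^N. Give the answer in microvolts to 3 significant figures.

1.00 µV

V_FS = 1.05 V.
6.02 N + 1.76 ≥ 120.3 gives N ≥ 19.691, so the minimum integer is 20.
LSB = 1.05 V ÷ 2^20 = 1.05/1048576 V = 1.00 µV.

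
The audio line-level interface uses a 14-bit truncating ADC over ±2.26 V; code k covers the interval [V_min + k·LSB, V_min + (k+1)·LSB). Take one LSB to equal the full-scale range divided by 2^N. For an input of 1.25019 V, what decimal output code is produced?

12723

The full-scale span is 2.26 − (-2.26) = 4.52 V. LSB = 4.52 V / 2^14 ≈ 275.9 µV.
(V_in − V_min) × 2^14/range = (1.25019 − (-2.26)) × 16384/4.52 = 12723.662.
Floor → code = 12723.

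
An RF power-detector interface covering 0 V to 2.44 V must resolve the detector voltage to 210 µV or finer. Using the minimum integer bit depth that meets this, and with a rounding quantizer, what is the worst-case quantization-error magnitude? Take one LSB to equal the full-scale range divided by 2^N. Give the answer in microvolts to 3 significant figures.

74.5 µV

Span = 2.44 V.
2.44 V / 210 µV = 11620. Since 2^13 = 8192 and 2^14 = 16384, N = 14.
One LSB is 2.44 V / 16384 = 148.93 µV.
Half an LSB is 74.5 µV.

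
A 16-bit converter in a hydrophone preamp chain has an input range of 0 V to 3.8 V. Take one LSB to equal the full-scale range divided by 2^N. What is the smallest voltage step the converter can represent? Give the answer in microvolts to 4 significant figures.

Full-scale range = 3.8 V.
Number of codes = 2^16 = 65536.
LSB = 3.8 V ÷ 2^16 = 3.8/65536 V = 57.98 µV.

57.98 µV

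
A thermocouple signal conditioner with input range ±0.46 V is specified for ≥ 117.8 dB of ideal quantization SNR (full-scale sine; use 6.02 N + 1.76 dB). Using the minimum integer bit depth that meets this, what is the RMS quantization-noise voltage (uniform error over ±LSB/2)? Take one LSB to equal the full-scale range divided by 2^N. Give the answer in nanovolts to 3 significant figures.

253 nV

Range = 0.46 − (-0.46) = 0.92 V.
Required N = ⌈(117.8 − 1.76)/6.02⌉ = ⌈19.276⌉ = 20.
Step size = 0.92/1048576 V = 0.87738 µV.
V_rms = LSB/√12 = 253 nV.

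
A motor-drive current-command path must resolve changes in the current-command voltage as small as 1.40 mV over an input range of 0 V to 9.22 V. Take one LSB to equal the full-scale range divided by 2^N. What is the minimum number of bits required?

13 bits

Span = 9.22 V.
9.22 V / 1.40 mV = 6586. Since 2^12 = 4096 and 2^13 = 8192, N = 13.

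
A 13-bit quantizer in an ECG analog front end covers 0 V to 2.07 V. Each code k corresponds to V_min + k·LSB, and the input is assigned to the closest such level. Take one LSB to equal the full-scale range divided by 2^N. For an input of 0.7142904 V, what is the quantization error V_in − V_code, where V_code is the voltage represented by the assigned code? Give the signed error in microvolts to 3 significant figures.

−51.6 µV

Range is 2.07 V. LSB = 2.07 V / 2^13 ≈ 252.7 µV.
(0.7142904 − (0)) / LSB = 0.7142904 × 8192/2.07 = 2826.7956. Nearest integer: k = 2827.
V_code = 0 + (2827/8192) × 2.07 = 0.7143420410 V.
Error = V_in − V_code = 0.7142904 − (0.7143420410) = −51.6 µV.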